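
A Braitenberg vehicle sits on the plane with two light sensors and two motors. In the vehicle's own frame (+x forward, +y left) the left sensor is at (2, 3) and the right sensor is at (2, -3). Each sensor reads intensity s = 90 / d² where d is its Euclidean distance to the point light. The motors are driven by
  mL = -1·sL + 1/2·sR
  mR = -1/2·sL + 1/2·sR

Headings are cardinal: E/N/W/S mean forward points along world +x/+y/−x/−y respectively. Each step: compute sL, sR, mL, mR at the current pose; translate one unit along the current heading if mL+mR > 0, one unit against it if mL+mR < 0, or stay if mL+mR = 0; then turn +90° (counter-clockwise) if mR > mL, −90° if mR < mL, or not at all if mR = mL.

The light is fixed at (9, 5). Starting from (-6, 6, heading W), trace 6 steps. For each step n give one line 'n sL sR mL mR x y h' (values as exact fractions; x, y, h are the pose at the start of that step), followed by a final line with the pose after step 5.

0 90/293 18/61 -2853/17873 -108/17873 -6 6 W
1 45/61 9/29 -2061/3538 -378/1769 -5 6 S
2 90/169 18/29 -1089/4901 216/4901 -5 7 E
3 9/34 9/16 9/544 81/544 -6 7 N
4 90/289 18/65 -3249/18785 -324/18785 -6 8 W
5 45/61 9/29 -2061/3538 -378/1769 -5 8 S
final -5 9 E

n=0: pose=(-6,6,W); sL=90/293, sR=18/61; mL=-2853/17873, mR=-108/17873; mL+mR=-2961/17873 → advance -1; mR−mL=45/293 → turn +1·90°
n=1: pose=(-5,6,S); sL=45/61, sR=9/29; mL=-2061/3538, mR=-378/1769; mL+mR=-2817/3538 → advance -1; mR−mL=45/122 → turn +1·90°
n=2: pose=(-5,7,E); sL=90/169, sR=18/29; mL=-1089/4901, mR=216/4901; mL+mR=-873/4901 → advance -1; mR−mL=45/169 → turn +1·90°
n=3: pose=(-6,7,N); sL=9/34, sR=9/16; mL=9/544, mR=81/544; mL+mR=45/272 → advance +1; mR−mL=9/68 → turn +1·90°
n=4: pose=(-6,8,W); sL=90/289, sR=18/65; mL=-3249/18785, mR=-324/18785; mL+mR=-3573/18785 → advance -1; mR−mL=45/289 → turn +1·90°
n=5: pose=(-5,8,S); sL=45/61, sR=9/29; mL=-2061/3538, mR=-378/1769; mL+mR=-2817/3538 → advance -1; mR−mL=45/122 → turn +1·90°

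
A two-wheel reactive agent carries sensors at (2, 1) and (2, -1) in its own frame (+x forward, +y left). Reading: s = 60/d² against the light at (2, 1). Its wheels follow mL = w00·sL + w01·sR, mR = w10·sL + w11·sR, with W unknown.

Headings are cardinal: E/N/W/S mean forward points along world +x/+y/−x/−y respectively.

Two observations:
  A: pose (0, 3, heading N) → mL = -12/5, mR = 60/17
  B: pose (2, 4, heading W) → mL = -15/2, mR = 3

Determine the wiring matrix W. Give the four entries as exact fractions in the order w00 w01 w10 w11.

-1 0 0 1

obs A: pose=(0,3,N) → sL=12/5, sR=60/17, mL=-12/5, mR=60/17
obs B: pose=(2,4,W) → sL=15/2, sR=3, mL=-15/2, mR=3
sensor matrix S = [[12/5, 60/17], [15/2, 3]]; det S = -1638/85
solve [mL_A; mL_B] = S·[w00; w01] and [mR_A; mR_B] = S·[w10; w11]:
  w00 = -1, w01 = 0, w10 = 0, w11 = 1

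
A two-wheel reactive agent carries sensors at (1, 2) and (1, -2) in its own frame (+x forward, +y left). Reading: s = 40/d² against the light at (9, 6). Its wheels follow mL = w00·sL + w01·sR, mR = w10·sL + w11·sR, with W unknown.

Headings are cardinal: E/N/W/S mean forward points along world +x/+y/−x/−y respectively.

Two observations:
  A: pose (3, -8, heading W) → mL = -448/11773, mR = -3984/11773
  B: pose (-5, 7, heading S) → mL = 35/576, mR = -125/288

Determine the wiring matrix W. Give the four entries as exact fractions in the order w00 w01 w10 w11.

1/2 -1/2 -1 -1

obs A: pose=(3,-8,W) → sL=8/61, sR=40/193, mL=-448/11773, mR=-3984/11773
obs B: pose=(-5,7,S) → sL=5/18, sR=5/32, mL=35/576, mR=-125/288
sensor matrix S = [[8/61, 40/193], [5/18, 5/32]]; det S = -15715/423828
solve [mL_A; mL_B] = S·[w00; w01] and [mR_A; mR_B] = S·[w10; w11]:
  w00 = 1/2, w01 = -1/2, w10 = -1, w11 = -1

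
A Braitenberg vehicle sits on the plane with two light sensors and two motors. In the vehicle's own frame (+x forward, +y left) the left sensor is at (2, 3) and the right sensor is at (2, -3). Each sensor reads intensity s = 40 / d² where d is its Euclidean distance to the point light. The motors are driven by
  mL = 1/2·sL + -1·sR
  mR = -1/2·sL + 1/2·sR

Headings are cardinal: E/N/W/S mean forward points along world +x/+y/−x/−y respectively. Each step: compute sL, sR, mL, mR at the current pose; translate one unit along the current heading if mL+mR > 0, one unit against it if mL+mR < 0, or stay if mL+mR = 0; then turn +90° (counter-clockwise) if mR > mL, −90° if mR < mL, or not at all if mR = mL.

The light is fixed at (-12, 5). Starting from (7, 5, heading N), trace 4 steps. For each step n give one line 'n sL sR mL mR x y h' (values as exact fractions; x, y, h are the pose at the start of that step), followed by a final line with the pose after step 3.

0 2/13 5/61 -4/793 -57/1586 7 5 N
1 8/89 40/457 -1732/40673 -48/40673 7 4 E
2 20/113 20/221 -50/24973 -1080/24973 6 4 N
3 40/401 8/85 -1508/34085 -96/34085 6 3 E
final 5 3 N

n=0: pose=(7,5,N); sL=2/13, sR=5/61; mL=-4/793, mR=-57/1586; mL+mR=-5/122 → advance -1; mR−mL=-49/1586 → turn -1·90°
n=1: pose=(7,4,E); sL=8/89, sR=40/457; mL=-1732/40673, mR=-48/40673; mL+mR=-20/457 → advance -1; mR−mL=1684/40673 → turn +1·90°
n=2: pose=(6,4,N); sL=20/113, sR=20/221; mL=-50/24973, mR=-1080/24973; mL+mR=-10/221 → advance -1; mR−mL=-1030/24973 → turn -1·90°
n=3: pose=(6,3,E); sL=40/401, sR=8/85; mL=-1508/34085, mR=-96/34085; mL+mR=-4/85 → advance -1; mR−mL=1412/34085 → turn +1·90°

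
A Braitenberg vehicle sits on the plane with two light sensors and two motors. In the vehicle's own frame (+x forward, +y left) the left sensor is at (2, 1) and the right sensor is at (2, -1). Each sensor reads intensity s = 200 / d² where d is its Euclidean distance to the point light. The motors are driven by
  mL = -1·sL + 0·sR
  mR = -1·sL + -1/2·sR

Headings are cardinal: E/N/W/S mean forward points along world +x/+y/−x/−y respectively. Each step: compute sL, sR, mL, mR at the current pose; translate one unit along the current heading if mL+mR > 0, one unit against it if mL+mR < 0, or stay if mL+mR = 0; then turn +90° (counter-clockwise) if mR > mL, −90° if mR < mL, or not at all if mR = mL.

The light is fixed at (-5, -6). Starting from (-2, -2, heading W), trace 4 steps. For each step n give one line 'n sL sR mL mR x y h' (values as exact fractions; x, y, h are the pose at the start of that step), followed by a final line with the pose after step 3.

n=0: pose=(-2,-2,W); sL=20, sR=100/13; mL=-20, mR=-310/13; mL+mR=-570/13 → advance -1; mR−mL=-50/13 → turn -1·90°
n=1: pose=(-1,-2,N); sL=40/9, sR=200/61; mL=-40/9, mR=-3340/549; mL+mR=-5780/549 → advance -1; mR−mL=-100/61 → turn -1·90°
n=2: pose=(-1,-3,E); sL=50/13, sR=5; mL=-50/13, mR=-165/26; mL+mR=-265/26 → advance -1; mR−mL=-5/2 → turn -1·90°
n=3: pose=(-2,-3,S); sL=200/17, sR=40; mL=-200/17, mR=-540/17; mL+mR=-740/17 → advance -1; mR−mL=-20 → turn -1·90°

0 20 100/13 -20 -310/13 -2 -2 W
1 40/9 200/61 -40/9 -3340/549 -1 -2 N
2 50/13 5 -50/13 -165/26 -1 -3 E
3 200/17 40 -200/17 -540/17 -2 -3 S
final -2 -2 W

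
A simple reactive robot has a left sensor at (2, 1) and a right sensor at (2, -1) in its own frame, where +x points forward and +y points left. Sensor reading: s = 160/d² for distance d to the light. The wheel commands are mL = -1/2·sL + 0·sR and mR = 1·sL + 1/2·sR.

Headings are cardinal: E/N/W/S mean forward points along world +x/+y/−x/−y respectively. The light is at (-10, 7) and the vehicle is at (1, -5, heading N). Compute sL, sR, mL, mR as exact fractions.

left sensor world pos  = (0, -3); dL² = 200
right sensor world pos = (2, -3); dR² = 244
sL = 160/200 = 4/5
sR = 160/244 = 40/61
mL = -1/2·sL + 0·sR = -2/5
mR = 1·sL + 1/2·sR = 344/305

4/5 40/61 -2/5 344/305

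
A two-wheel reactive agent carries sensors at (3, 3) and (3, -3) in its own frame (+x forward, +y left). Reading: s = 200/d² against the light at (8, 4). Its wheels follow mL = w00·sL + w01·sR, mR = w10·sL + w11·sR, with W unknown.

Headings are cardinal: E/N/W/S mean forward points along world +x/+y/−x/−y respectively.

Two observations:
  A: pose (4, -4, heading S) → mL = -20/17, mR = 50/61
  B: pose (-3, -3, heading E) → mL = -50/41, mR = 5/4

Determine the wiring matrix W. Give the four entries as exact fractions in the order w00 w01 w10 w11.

0 -1 1/2 0

obs A: pose=(4,-4,S) → sL=100/61, sR=20/17, mL=-20/17, mR=50/61
obs B: pose=(-3,-3,E) → sL=5/2, sR=50/41, mL=-50/41, mR=5/4
sensor matrix S = [[100/61, 20/17], [5/2, 50/41]]; det S = -40050/42517
solve [mL_A; mL_B] = S·[w00; w01] and [mR_A; mR_B] = S·[w10; w11]:
  w00 = 0, w01 = -1, w10 = 1/2, w11 = 0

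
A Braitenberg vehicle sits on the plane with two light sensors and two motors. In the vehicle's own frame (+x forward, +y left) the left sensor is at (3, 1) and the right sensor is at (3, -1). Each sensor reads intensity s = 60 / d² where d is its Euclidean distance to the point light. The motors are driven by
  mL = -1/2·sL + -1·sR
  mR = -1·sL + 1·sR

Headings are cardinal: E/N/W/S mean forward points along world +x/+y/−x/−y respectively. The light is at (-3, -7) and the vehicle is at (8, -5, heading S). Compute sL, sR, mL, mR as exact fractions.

left sensor world pos  = (9, -8); dL² = 145
right sensor world pos = (7, -8); dR² = 101
sL = 60/145 = 12/29
sR = 60/101 = 60/101
mL = -1/2·sL + -1·sR = -2346/2929
mR = -1·sL + 1·sR = 528/2929

12/29 60/101 -2346/2929 528/2929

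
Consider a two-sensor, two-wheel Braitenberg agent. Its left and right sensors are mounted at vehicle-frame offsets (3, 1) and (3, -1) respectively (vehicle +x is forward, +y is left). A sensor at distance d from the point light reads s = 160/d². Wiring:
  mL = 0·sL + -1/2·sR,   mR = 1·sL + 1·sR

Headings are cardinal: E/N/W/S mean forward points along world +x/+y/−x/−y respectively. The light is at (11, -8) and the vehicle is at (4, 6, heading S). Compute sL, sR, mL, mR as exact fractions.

left sensor world pos  = (5, 3); dL² = 157
right sensor world pos = (3, 3); dR² = 185
sL = 160/157 = 160/157
sR = 160/185 = 32/37
mL = 0·sL + -1/2·sR = -16/37
mR = 1·sL + 1·sR = 10944/5809

160/157 32/37 -16/37 10944/5809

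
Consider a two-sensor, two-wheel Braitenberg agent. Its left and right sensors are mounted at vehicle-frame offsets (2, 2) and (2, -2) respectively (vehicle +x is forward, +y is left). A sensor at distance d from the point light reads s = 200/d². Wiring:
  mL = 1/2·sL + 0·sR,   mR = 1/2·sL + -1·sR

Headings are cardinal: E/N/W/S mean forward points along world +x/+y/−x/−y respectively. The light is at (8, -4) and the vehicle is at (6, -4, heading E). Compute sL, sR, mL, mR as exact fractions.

50 50 25 -25

left sensor world pos  = (8, -2); dL² = 4
right sensor world pos = (8, -6); dR² = 4
sL = 200/4 = 50
sR = 200/4 = 50
mL = 1/2·sL + 0·sR = 25
mR = 1/2·sL + -1·sR = -25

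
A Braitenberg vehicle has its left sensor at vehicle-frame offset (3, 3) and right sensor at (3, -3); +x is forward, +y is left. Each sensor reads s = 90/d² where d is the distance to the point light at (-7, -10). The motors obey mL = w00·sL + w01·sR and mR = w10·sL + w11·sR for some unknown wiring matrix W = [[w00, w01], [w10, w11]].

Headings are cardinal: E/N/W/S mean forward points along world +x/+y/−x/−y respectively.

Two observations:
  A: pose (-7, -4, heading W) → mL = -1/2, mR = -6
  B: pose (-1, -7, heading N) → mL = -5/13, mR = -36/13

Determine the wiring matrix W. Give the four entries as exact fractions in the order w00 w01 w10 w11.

obs A: pose=(-7,-4,W) → sL=5, sR=1, mL=-1/2, mR=-6
obs B: pose=(-1,-7,N) → sL=2, sR=10/13, mL=-5/13, mR=-36/13
sensor matrix S = [[5, 1], [2, 10/13]]; det S = 24/13
solve [mL_A; mL_B] = S·[w00; w01] and [mR_A; mR_B] = S·[w10; w11]:
  w00 = 0, w01 = -1/2, w10 = -1, w11 = -1

0 -1/2 -1 -1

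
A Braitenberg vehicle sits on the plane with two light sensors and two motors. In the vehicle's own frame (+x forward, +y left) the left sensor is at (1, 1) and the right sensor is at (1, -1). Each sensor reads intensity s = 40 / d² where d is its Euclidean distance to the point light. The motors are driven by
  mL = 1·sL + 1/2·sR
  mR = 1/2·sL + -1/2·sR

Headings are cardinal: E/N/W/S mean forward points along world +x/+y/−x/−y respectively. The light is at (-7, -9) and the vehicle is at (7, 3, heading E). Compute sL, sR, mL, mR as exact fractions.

left sensor world pos  = (8, 4); dL² = 394
right sensor world pos = (8, 2); dR² = 346
sL = 40/394 = 20/197
sR = 40/346 = 20/173
mL = 1·sL + 1/2·sR = 5430/34081
mR = 1/2·sL + -1/2·sR = -240/34081

20/197 20/173 5430/34081 -240/34081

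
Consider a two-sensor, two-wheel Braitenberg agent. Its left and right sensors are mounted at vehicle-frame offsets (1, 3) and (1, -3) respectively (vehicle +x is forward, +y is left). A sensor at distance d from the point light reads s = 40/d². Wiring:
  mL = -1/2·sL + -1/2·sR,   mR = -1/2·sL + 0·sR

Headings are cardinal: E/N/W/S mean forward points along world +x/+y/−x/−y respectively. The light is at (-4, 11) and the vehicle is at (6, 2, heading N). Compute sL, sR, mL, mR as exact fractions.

40/113 40/233 -6920/26329 -20/113

left sensor world pos  = (3, 3); dL² = 113
right sensor world pos = (9, 3); dR² = 233
sL = 40/113 = 40/113
sR = 40/233 = 40/233
mL = -1/2·sL + -1/2·sR = -6920/26329
mR = -1/2·sL + 0·sR = -20/113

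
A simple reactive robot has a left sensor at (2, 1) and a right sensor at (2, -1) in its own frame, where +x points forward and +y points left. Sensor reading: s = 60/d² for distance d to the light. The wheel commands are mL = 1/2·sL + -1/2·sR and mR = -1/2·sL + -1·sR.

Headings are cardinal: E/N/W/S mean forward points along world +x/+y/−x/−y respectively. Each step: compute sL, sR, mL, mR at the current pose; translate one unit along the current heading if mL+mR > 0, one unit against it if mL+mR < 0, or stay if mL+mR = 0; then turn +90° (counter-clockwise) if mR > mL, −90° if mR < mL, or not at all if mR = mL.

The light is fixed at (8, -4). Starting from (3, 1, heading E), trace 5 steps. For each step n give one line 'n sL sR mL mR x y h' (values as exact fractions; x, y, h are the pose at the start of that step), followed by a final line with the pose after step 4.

0 4/3 12/5 -8/15 -46/15 3 1 E
1 30/17 30/29 180/493 -945/493 2 1 S
2 60/89 60/113 720/10057 -8730/10057 2 2 W
3 3/5 3/4 -3/40 -21/20 3 2 N
4 4/3 12/5 -8/15 -46/15 3 1 E
final 2 1 S

n=0: pose=(3,1,E); sL=4/3, sR=12/5; mL=-8/15, mR=-46/15; mL+mR=-18/5 → advance -1; mR−mL=-38/15 → turn -1·90°
n=1: pose=(2,1,S); sL=30/17, sR=30/29; mL=180/493, mR=-945/493; mL+mR=-45/29 → advance -1; mR−mL=-1125/493 → turn -1·90°
n=2: pose=(2,2,W); sL=60/89, sR=60/113; mL=720/10057, mR=-8730/10057; mL+mR=-90/113 → advance -1; mR−mL=-9450/10057 → turn -1·90°
n=3: pose=(3,2,N); sL=3/5, sR=3/4; mL=-3/40, mR=-21/20; mL+mR=-9/8 → advance -1; mR−mL=-39/40 → turn -1·90°
n=4: pose=(3,1,E); sL=4/3, sR=12/5; mL=-8/15, mR=-46/15; mL+mR=-18/5 → advance -1; mR−mL=-38/15 → turn -1·90°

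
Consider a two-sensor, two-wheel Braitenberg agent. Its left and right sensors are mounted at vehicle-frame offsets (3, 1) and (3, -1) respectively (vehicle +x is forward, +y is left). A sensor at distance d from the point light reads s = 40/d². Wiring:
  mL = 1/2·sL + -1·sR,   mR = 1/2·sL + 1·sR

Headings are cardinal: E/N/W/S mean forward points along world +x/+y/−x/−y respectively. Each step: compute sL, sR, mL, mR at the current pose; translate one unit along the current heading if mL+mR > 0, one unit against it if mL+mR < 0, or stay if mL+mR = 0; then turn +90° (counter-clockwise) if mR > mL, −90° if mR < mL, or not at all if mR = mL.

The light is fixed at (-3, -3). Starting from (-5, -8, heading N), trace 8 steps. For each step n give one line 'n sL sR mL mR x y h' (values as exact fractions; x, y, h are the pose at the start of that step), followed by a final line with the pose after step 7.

n=0: pose=(-5,-8,N); sL=40/13, sR=8; mL=-84/13, mR=124/13; mL+mR=40/13 → advance +1; mR−mL=16 → turn +1·90°
n=1: pose=(-5,-7,W); sL=4/5, sR=20/17; mL=-66/85, mR=134/85; mL+mR=4/5 → advance +1; mR−mL=40/17 → turn +1·90°
n=2: pose=(-6,-7,S); sL=40/53, sR=8/13; mL=-164/689, mR=684/689; mL+mR=40/53 → advance +1; mR−mL=16/13 → turn +1·90°
n=3: pose=(-6,-8,E); sL=5/2, sR=10/9; mL=5/36, mR=85/36; mL+mR=5/2 → advance +1; mR−mL=20/9 → turn +1·90°
n=4: pose=(-5,-8,N); sL=40/13, sR=8; mL=-84/13, mR=124/13; mL+mR=40/13 → advance +1; mR−mL=16 → turn +1·90°
n=5: pose=(-5,-7,W); sL=4/5, sR=20/17; mL=-66/85, mR=134/85; mL+mR=4/5 → advance +1; mR−mL=40/17 → turn +1·90°
n=6: pose=(-6,-7,S); sL=40/53, sR=8/13; mL=-164/689, mR=684/689; mL+mR=40/53 → advance +1; mR−mL=16/13 → turn +1·90°
n=7: pose=(-6,-8,E); sL=5/2, sR=10/9; mL=5/36, mR=85/36; mL+mR=5/2 → advance +1; mR−mL=20/9 → turn +1·90°

0 40/13 8 -84/13 124/13 -5 -8 N
1 4/5 20/17 -66/85 134/85 -5 -7 W
2 40/53 8/13 -164/689 684/689 -6 -7 S
3 5/2 10/9 5/36 85/36 -6 -8 E
4 40/13 8 -84/13 124/13 -5 -8 N
5 4/5 20/17 -66/85 134/85 -5 -7 W
6 40/53 8/13 -164/689 684/689 -6 -7 S
7 5/2 10/9 5/36 85/36 -6 -8 E
final -5 -8 N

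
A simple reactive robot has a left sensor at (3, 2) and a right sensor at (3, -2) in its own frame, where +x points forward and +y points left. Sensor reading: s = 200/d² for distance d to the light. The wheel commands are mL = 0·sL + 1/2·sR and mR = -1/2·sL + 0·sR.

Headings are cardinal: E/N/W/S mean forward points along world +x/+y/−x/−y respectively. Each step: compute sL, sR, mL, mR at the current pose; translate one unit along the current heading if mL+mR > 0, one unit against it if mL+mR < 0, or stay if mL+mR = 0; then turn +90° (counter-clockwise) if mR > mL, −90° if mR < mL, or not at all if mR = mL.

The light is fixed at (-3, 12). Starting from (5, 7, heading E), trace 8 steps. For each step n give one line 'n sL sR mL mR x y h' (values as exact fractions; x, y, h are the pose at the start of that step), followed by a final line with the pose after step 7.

0 20/13 20/17 10/17 -10/13 5 7 E
1 40/29 200/89 100/89 -20/29 4 7 S
2 5/2 25/4 25/8 -5/4 4 6 W
3 8 200/73 100/73 -4 3 6 N
4 100/53 100/81 50/81 -50/53 3 5 E
5 200/149 200/109 100/109 -100/149 2 5 S
6 25/13 5 5/2 -25/26 2 4 W
7 200/29 200/61 100/61 -100/29 1 4 N
final 1 3 E

n=0: pose=(5,7,E); sL=20/13, sR=20/17; mL=10/17, mR=-10/13; mL+mR=-40/221 → advance -1; mR−mL=-300/221 → turn -1·90°
n=1: pose=(4,7,S); sL=40/29, sR=200/89; mL=100/89, mR=-20/29; mL+mR=1120/2581 → advance +1; mR−mL=-4680/2581 → turn -1·90°
n=2: pose=(4,6,W); sL=5/2, sR=25/4; mL=25/8, mR=-5/4; mL+mR=15/8 → advance +1; mR−mL=-35/8 → turn -1·90°
n=3: pose=(3,6,N); sL=8, sR=200/73; mL=100/73, mR=-4; mL+mR=-192/73 → advance -1; mR−mL=-392/73 → turn -1·90°
n=4: pose=(3,5,E); sL=100/53, sR=100/81; mL=50/81, mR=-50/53; mL+mR=-1400/4293 → advance -1; mR−mL=-6700/4293 → turn -1·90°
n=5: pose=(2,5,S); sL=200/149, sR=200/109; mL=100/109, mR=-100/149; mL+mR=4000/16241 → advance +1; mR−mL=-25800/16241 → turn -1·90°
n=6: pose=(2,4,W); sL=25/13, sR=5; mL=5/2, mR=-25/26; mL+mR=20/13 → advance +1; mR−mL=-45/13 → turn -1·90°
n=7: pose=(1,4,N); sL=200/29, sR=200/61; mL=100/61, mR=-100/29; mL+mR=-3200/1769 → advance -1; mR−mL=-9000/1769 → turn -1·90°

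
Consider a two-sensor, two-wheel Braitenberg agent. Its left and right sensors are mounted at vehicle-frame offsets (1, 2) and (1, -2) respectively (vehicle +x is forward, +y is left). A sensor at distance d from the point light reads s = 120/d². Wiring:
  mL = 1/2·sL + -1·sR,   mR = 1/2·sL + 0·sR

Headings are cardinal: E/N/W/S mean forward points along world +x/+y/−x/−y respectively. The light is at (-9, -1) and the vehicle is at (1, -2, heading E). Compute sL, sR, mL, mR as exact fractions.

left sensor world pos  = (2, 0); dL² = 122
right sensor world pos = (2, -4); dR² = 130
sL = 120/122 = 60/61
sR = 120/130 = 12/13
mL = 1/2·sL + -1·sR = -342/793
mR = 1/2·sL + 0·sR = 30/61

60/61 12/13 -342/793 30/61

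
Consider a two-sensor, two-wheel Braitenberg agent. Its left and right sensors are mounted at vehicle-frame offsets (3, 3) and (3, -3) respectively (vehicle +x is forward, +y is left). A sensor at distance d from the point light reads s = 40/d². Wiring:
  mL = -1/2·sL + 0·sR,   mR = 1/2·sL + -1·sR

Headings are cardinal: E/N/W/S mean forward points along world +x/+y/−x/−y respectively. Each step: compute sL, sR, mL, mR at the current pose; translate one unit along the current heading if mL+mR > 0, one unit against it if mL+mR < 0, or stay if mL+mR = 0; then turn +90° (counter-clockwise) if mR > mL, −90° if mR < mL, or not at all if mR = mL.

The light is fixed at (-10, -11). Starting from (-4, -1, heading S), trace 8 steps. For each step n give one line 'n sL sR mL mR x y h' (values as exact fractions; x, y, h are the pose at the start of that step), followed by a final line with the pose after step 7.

0 4/13 20/29 -2/13 -202/377 -4 -1 S
1 40/73 8/41 -20/73 236/2993 -4 0 W
2 10/41 1/2 -5/41 -31/82 -3 0 S
3 40/97 40/241 -20/97 940/23377 -3 1 W
4 20/101 20/53 -10/101 -1490/5353 -2 1 S
5 8/25 40/281 -4/25 124/7025 -2 2 W
6 10/61 5/17 -5/61 -220/1037 -1 2 S
7 40/157 8/65 -20/157 44/10205 -1 3 W
final 0 3 S

n=0: pose=(-4,-1,S); sL=4/13, sR=20/29; mL=-2/13, mR=-202/377; mL+mR=-20/29 → advance -1; mR−mL=-144/377 → turn -1·90°
n=1: pose=(-4,0,W); sL=40/73, sR=8/41; mL=-20/73, mR=236/2993; mL+mR=-8/41 → advance -1; mR−mL=1056/2993 → turn +1·90°
n=2: pose=(-3,0,S); sL=10/41, sR=1/2; mL=-5/41, mR=-31/82; mL+mR=-1/2 → advance -1; mR−mL=-21/82 → turn -1·90°
n=3: pose=(-3,1,W); sL=40/97, sR=40/241; mL=-20/97, mR=940/23377; mL+mR=-40/241 → advance -1; mR−mL=5760/23377 → turn +1·90°
n=4: pose=(-2,1,S); sL=20/101, sR=20/53; mL=-10/101, mR=-1490/5353; mL+mR=-20/53 → advance -1; mR−mL=-960/5353 → turn -1·90°
n=5: pose=(-2,2,W); sL=8/25, sR=40/281; mL=-4/25, mR=124/7025; mL+mR=-40/281 → advance -1; mR−mL=1248/7025 → turn +1·90°
n=6: pose=(-1,2,S); sL=10/61, sR=5/17; mL=-5/61, mR=-220/1037; mL+mR=-5/17 → advance -1; mR−mL=-135/1037 → turn -1·90°
n=7: pose=(-1,3,W); sL=40/157, sR=8/65; mL=-20/157, mR=44/10205; mL+mR=-8/65 → advance -1; mR−mL=1344/10205 → turn +1·90°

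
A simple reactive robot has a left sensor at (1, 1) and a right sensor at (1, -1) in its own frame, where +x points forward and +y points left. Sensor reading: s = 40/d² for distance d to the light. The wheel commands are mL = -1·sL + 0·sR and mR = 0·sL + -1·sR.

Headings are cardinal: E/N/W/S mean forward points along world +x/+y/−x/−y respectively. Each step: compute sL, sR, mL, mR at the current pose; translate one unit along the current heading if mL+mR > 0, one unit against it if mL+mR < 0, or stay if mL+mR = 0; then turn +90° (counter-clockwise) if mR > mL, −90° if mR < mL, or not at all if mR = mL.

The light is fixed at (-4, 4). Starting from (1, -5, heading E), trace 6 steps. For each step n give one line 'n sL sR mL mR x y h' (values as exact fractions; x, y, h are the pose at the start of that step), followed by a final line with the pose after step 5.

0 2/5 5/17 -2/5 -5/17 1 -5 E
1 40/73 40/89 -40/73 -40/89 0 -5 N
2 4/13 4/9 -4/13 -4/9 0 -6 W
3 40/97 40/117 -40/97 -40/117 1 -6 N
4 1/4 10/29 -1/4 -10/29 1 -7 W
5 8/25 40/149 -8/25 -40/149 2 -7 N
final 2 -8 W

n=0: pose=(1,-5,E); sL=2/5, sR=5/17; mL=-2/5, mR=-5/17; mL+mR=-59/85 → advance -1; mR−mL=9/85 → turn +1·90°
n=1: pose=(0,-5,N); sL=40/73, sR=40/89; mL=-40/73, mR=-40/89; mL+mR=-6480/6497 → advance -1; mR−mL=640/6497 → turn +1·90°
n=2: pose=(0,-6,W); sL=4/13, sR=4/9; mL=-4/13, mR=-4/9; mL+mR=-88/117 → advance -1; mR−mL=-16/117 → turn -1·90°
n=3: pose=(1,-6,N); sL=40/97, sR=40/117; mL=-40/97, mR=-40/117; mL+mR=-8560/11349 → advance -1; mR−mL=800/11349 → turn +1·90°
n=4: pose=(1,-7,W); sL=1/4, sR=10/29; mL=-1/4, mR=-10/29; mL+mR=-69/116 → advance -1; mR−mL=-11/116 → turn -1·90°
n=5: pose=(2,-7,N); sL=8/25, sR=40/149; mL=-8/25, mR=-40/149; mL+mR=-2192/3725 → advance -1; mR−mL=192/3725 → turn +1·90°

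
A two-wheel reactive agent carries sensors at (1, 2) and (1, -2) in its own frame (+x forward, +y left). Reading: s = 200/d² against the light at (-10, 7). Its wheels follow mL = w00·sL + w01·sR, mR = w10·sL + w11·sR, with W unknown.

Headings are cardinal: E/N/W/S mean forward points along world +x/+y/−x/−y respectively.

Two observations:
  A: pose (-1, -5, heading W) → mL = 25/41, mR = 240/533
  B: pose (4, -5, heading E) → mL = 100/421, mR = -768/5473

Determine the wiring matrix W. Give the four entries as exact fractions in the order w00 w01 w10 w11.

0 1/2 -1 1

obs A: pose=(-1,-5,W) → sL=10/13, sR=50/41, mL=25/41, mR=240/533
obs B: pose=(4,-5,E) → sL=8/13, sR=200/421, mL=100/421, mR=-768/5473
sensor matrix S = [[10/13, 50/41], [8/13, 200/421]]; det S = -86400/224393
solve [mL_A; mL_B] = S·[w00; w01] and [mR_A; mR_B] = S·[w10; w11]:
  w00 = 0, w01 = 1/2, w10 = -1, w11 = 1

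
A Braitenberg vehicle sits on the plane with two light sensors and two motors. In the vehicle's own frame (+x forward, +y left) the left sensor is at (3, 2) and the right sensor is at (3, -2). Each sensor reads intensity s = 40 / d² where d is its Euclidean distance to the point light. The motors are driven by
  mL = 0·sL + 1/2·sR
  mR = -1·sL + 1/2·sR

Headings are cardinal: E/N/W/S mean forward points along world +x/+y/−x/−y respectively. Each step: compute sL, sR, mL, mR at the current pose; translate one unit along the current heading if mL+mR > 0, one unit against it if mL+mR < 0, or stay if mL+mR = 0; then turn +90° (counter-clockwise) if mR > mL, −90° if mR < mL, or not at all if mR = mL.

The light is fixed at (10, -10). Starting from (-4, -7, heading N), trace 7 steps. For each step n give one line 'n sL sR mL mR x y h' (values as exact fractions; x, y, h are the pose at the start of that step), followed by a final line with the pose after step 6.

0 10/73 2/9 1/9 -17/657 -4 -7 N
1 40/157 8/25 4/25 -372/3925 -4 -6 E
2 20/61 20/113 10/113 -1650/6893 -3 -6 S
3 8/53 8/61 4/61 -276/3233 -3 -5 W
4 2/13 10/41 5/41 -17/533 -2 -5 N
5 8/29 40/97 20/97 -196/2813 -2 -4 E
6 4/9 20/89 10/89 -266/801 -1 -4 S
final -1 -3 W

n=0: pose=(-4,-7,N); sL=10/73, sR=2/9; mL=1/9, mR=-17/657; mL+mR=56/657 → advance +1; mR−mL=-10/73 → turn -1·90°
n=1: pose=(-4,-6,E); sL=40/157, sR=8/25; mL=4/25, mR=-372/3925; mL+mR=256/3925 → advance +1; mR−mL=-40/157 → turn -1·90°
n=2: pose=(-3,-6,S); sL=20/61, sR=20/113; mL=10/113, mR=-1650/6893; mL+mR=-1040/6893 → advance -1; mR−mL=-20/61 → turn -1·90°
n=3: pose=(-3,-5,W); sL=8/53, sR=8/61; mL=4/61, mR=-276/3233; mL+mR=-64/3233 → advance -1; mR−mL=-8/53 → turn -1·90°
n=4: pose=(-2,-5,N); sL=2/13, sR=10/41; mL=5/41, mR=-17/533; mL+mR=48/533 → advance +1; mR−mL=-2/13 → turn -1·90°
n=5: pose=(-2,-4,E); sL=8/29, sR=40/97; mL=20/97, mR=-196/2813; mL+mR=384/2813 → advance +1; mR−mL=-8/29 → turn -1·90°
n=6: pose=(-1,-4,S); sL=4/9, sR=20/89; mL=10/89, mR=-266/801; mL+mR=-176/801 → advance -1; mR−mL=-4/9 → turn -1·90°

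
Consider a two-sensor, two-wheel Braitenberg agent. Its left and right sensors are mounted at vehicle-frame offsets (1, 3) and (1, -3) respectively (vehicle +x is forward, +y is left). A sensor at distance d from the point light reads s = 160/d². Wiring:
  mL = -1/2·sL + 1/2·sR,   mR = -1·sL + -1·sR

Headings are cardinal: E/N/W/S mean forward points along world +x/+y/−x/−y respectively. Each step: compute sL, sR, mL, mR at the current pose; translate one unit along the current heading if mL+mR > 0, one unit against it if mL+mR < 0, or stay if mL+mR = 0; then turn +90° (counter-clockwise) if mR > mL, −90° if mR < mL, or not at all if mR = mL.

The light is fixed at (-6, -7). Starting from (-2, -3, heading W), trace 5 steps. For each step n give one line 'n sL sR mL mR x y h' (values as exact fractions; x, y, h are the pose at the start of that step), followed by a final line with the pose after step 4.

n=0: pose=(-2,-3,W); sL=16, sR=80/29; mL=-192/29, mR=-544/29; mL+mR=-736/29 → advance -1; mR−mL=-352/29 → turn -1·90°
n=1: pose=(-1,-3,N); sL=160/29, sR=160/89; mL=-4800/2581, mR=-18880/2581; mL+mR=-23680/2581 → advance -1; mR−mL=-14080/2581 → turn -1·90°
n=2: pose=(-1,-4,E); sL=20/9, sR=40/9; mL=10/9, mR=-20/3; mL+mR=-50/9 → advance -1; mR−mL=-70/9 → turn -1·90°
n=3: pose=(-2,-4,S); sL=160/53, sR=32; mL=768/53, mR=-1856/53; mL+mR=-1088/53 → advance -1; mR−mL=-2624/53 → turn -1·90°
n=4: pose=(-2,-3,W); sL=16, sR=80/29; mL=-192/29, mR=-544/29; mL+mR=-736/29 → advance -1; mR−mL=-352/29 → turn -1·90°

0 16 80/29 -192/29 -544/29 -2 -3 W
1 160/29 160/89 -4800/2581 -18880/2581 -1 -3 N
2 20/9 40/9 10/9 -20/3 -1 -4 E
3 160/53 32 768/53 -1856/53 -2 -4 S
4 16 80/29 -192/29 -544/29 -2 -3 W
final -1 -3 N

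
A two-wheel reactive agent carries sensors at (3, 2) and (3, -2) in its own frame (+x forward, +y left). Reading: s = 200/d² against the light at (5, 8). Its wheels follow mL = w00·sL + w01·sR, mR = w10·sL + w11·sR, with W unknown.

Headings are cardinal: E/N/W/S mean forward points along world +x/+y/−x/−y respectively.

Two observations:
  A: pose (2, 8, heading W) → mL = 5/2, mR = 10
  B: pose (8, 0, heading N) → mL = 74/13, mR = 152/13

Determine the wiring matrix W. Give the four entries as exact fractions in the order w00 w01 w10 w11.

1 -1/2 1 1

obs A: pose=(2,8,W) → sL=5, sR=5, mL=5/2, mR=10
obs B: pose=(8,0,N) → sL=100/13, sR=4, mL=74/13, mR=152/13
sensor matrix S = [[5, 5], [100/13, 4]]; det S = -240/13
solve [mL_A; mL_B] = S·[w00; w01] and [mR_A; mR_B] = S·[w10; w11]:
  w00 = 1, w01 = -1/2, w10 = 1, w11 = 1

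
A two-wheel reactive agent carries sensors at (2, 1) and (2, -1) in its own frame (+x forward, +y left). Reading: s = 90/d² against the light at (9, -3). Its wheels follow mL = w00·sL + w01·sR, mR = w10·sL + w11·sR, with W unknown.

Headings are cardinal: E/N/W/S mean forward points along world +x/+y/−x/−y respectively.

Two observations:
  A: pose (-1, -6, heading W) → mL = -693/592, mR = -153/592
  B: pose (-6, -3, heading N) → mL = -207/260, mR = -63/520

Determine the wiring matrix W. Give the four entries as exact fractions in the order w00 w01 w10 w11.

-1 -1 -1 1/2

obs A: pose=(-1,-6,W) → sL=9/16, sR=45/74, mL=-693/592, mR=-153/592
obs B: pose=(-6,-3,N) → sL=9/26, sR=9/20, mL=-207/260, mR=-63/520
sensor matrix S = [[9/16, 45/74], [9/26, 9/20]]; det S = 6561/153920
solve [mL_A; mL_B] = S·[w00; w01] and [mR_A; mR_B] = S·[w10; w11]:
  w00 = -1, w01 = -1, w10 = -1, w11 = 1/2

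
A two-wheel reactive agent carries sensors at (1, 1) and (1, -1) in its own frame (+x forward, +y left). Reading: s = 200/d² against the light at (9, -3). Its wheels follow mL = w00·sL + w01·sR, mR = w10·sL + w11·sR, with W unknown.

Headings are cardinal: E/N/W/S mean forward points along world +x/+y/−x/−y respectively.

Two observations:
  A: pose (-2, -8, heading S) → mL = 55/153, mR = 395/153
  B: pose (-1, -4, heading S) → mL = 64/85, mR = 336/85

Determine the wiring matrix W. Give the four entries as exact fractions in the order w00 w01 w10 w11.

obs A: pose=(-2,-8,S) → sL=25/17, sR=10/9, mL=55/153, mR=395/153
obs B: pose=(-1,-4,S) → sL=40/17, sR=8/5, mL=64/85, mR=336/85
sensor matrix S = [[25/17, 10/9], [40/17, 8/5]]; det S = -40/153
solve [mL_A; mL_B] = S·[w00; w01] and [mR_A; mR_B] = S·[w10; w11]:
  w00 = 1, w01 = -1, w10 = 1, w11 = 1

1 -1 1 1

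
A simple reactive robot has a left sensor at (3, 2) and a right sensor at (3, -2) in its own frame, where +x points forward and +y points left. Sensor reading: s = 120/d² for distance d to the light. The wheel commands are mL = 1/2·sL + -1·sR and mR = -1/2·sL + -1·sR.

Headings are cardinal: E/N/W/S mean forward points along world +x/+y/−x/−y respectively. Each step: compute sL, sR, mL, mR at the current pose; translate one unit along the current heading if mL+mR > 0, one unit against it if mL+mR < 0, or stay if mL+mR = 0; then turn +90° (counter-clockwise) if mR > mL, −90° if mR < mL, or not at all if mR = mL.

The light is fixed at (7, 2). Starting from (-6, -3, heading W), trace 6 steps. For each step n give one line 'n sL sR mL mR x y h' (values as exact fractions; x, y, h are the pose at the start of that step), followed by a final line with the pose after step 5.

0 24/61 24/53 -828/3233 -2100/3233 -6 -3 W
1 3/5 15/13 -111/130 -189/130 -5 -3 N
2 120/97 24/29 -588/2813 -4068/2813 -5 -4 E
3 60/101 20/51 -490/5151 -3550/5151 -6 -4 S
4 24/61 24/53 -828/3233 -2100/3233 -6 -3 W
5 3/5 15/13 -111/130 -189/130 -5 -3 N
final -5 -4 E

n=0: pose=(-6,-3,W); sL=24/61, sR=24/53; mL=-828/3233, mR=-2100/3233; mL+mR=-48/53 → advance -1; mR−mL=-24/61 → turn -1·90°
n=1: pose=(-5,-3,N); sL=3/5, sR=15/13; mL=-111/130, mR=-189/130; mL+mR=-30/13 → advance -1; mR−mL=-3/5 → turn -1·90°
n=2: pose=(-5,-4,E); sL=120/97, sR=24/29; mL=-588/2813, mR=-4068/2813; mL+mR=-48/29 → advance -1; mR−mL=-120/97 → turn -1·90°
n=3: pose=(-6,-4,S); sL=60/101, sR=20/51; mL=-490/5151, mR=-3550/5151; mL+mR=-40/51 → advance -1; mR−mL=-60/101 → turn -1·90°
n=4: pose=(-6,-3,W); sL=24/61, sR=24/53; mL=-828/3233, mR=-2100/3233; mL+mR=-48/53 → advance -1; mR−mL=-24/61 → turn -1·90°
n=5: pose=(-5,-3,N); sL=3/5, sR=15/13; mL=-111/130, mR=-189/130; mL+mR=-30/13 → advance -1; mR−mL=-3/5 → turn -1·90°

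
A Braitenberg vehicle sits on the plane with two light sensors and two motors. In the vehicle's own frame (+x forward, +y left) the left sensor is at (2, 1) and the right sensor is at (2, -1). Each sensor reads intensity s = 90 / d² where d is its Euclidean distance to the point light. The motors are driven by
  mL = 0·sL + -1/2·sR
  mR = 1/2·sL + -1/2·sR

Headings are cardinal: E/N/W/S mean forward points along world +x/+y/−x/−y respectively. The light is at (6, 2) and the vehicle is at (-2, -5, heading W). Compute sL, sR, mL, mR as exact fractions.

45/82 45/68 -45/136 -315/5576

left sensor world pos  = (-4, -6); dL² = 164
right sensor world pos = (-4, -4); dR² = 136
sL = 90/164 = 45/82
sR = 90/136 = 45/68
mL = 0·sL + -1/2·sR = -45/136
mR = 1/2·sL + -1/2·sR = -315/5576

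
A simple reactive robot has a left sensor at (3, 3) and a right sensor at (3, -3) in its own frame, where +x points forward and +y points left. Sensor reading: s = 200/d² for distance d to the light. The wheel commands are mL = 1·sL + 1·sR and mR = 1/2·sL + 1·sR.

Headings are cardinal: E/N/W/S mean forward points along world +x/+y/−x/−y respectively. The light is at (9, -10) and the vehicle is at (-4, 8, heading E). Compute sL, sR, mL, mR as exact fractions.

200/541 8/13 6928/7033 5628/7033

left sensor world pos  = (-1, 11); dL² = 541
right sensor world pos = (-1, 5); dR² = 325
sL = 200/541 = 200/541
sR = 200/325 = 8/13
mL = 1·sL + 1·sR = 6928/7033
mR = 1/2·sL + 1·sR = 5628/7033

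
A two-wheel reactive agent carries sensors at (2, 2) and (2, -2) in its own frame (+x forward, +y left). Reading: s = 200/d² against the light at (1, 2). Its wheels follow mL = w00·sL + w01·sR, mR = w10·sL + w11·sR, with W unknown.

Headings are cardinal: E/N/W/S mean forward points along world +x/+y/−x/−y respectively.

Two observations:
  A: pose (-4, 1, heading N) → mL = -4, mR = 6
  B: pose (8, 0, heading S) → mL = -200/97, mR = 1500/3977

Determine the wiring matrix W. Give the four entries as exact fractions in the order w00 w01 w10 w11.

-1 0 -1 1/2

obs A: pose=(-4,1,N) → sL=4, sR=20, mL=-4, mR=6
obs B: pose=(8,0,S) → sL=200/97, sR=200/41, mL=-200/97, mR=1500/3977
sensor matrix S = [[4, 20], [200/97, 200/41]]; det S = -86400/3977
solve [mL_A; mL_B] = S·[w00; w01] and [mR_A; mR_B] = S·[w10; w11]:
  w00 = -1, w01 = 0, w10 = -1, w11 = 1/2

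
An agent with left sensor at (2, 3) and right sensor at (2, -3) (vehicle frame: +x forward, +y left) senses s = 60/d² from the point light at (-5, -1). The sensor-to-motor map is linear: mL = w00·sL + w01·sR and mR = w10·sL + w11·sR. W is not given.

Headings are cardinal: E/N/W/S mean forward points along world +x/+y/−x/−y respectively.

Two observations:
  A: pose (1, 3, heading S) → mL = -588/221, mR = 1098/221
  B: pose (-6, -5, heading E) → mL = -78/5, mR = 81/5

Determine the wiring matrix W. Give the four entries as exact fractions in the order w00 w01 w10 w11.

-1/2 -1/2 1/2 1

obs A: pose=(1,3,S) → sL=12/17, sR=60/13, mL=-588/221, mR=1098/221
obs B: pose=(-6,-5,E) → sL=30, sR=6/5, mL=-78/5, mR=81/5
sensor matrix S = [[12/17, 60/13], [30, 6/5]]; det S = -152064/1105
solve [mL_A; mL_B] = S·[w00; w01] and [mR_A; mR_B] = S·[w10; w11]:
  w00 = -1/2, w01 = -1/2, w10 = 1/2, w11 = 1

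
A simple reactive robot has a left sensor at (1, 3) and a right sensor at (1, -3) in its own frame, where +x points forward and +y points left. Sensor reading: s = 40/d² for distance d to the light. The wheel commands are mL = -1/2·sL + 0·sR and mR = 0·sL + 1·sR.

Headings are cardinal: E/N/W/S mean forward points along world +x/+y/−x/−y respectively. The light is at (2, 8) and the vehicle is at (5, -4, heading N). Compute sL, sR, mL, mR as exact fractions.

left sensor world pos  = (2, -3); dL² = 121
right sensor world pos = (8, -3); dR² = 157
sL = 40/121 = 40/121
sR = 40/157 = 40/157
mL = -1/2·sL + 0·sR = -20/121
mR = 0·sL + 1·sR = 40/157

40/121 40/157 -20/121 40/157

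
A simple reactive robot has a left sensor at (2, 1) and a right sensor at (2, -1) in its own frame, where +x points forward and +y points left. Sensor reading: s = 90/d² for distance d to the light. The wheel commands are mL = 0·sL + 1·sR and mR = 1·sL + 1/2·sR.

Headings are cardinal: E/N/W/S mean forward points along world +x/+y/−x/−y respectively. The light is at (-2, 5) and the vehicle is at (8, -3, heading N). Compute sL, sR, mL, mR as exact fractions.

10/13 90/157 90/157 2155/2041

left sensor world pos  = (7, -1); dL² = 117
right sensor world pos = (9, -1); dR² = 157
sL = 90/117 = 10/13
sR = 90/157 = 90/157
mL = 0·sL + 1·sR = 90/157
mR = 1·sL + 1/2·sR = 2155/2041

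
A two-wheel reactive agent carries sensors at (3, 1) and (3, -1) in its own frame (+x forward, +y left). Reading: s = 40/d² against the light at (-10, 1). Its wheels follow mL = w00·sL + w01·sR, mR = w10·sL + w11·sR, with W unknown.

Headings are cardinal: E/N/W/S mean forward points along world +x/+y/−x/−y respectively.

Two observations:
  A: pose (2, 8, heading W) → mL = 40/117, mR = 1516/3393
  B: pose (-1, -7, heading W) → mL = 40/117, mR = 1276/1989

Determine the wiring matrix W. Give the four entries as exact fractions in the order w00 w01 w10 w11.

1 0 1/2 1

obs A: pose=(2,8,W) → sL=40/117, sR=8/29, mL=40/117, mR=1516/3393
obs B: pose=(-1,-7,W) → sL=40/117, sR=8/17, mL=40/117, mR=1276/1989
sensor matrix S = [[40/117, 8/29], [40/117, 8/17]]; det S = 1280/19227
solve [mL_A; mL_B] = S·[w00; w01] and [mR_A; mR_B] = S·[w10; w11]:
  w00 = 1, w01 = 0, w10 = 1/2, w11 = 1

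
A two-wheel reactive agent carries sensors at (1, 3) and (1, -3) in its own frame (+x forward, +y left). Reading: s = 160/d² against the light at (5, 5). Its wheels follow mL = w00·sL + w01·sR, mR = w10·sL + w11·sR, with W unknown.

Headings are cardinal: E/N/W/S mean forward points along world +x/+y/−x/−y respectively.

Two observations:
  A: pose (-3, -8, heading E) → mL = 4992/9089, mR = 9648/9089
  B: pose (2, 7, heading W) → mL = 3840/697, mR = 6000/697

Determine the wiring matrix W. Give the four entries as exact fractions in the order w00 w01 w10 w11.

1 -1 1/2 1

obs A: pose=(-3,-8,E) → sL=160/149, sR=32/61, mL=4992/9089, mR=9648/9089
obs B: pose=(2,7,W) → sL=160/17, sR=160/41, mL=3840/697, mR=6000/697
sensor matrix S = [[160/149, 32/61], [160/17, 160/41]]; det S = -4730880/6335033
solve [mL_A; mL_B] = S·[w00; w01] and [mR_A; mR_B] = S·[w10; w11]:
  w00 = 1, w01 = -1, w10 = 1/2, w11 = 1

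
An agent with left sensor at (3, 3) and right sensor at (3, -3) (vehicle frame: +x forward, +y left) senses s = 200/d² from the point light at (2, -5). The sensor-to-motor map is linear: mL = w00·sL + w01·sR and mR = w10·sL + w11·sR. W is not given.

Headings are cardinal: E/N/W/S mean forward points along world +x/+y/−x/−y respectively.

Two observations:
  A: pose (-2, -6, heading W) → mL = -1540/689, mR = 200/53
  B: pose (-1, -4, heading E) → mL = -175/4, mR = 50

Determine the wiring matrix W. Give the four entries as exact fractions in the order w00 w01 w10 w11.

1/2 -1 0 1

obs A: pose=(-2,-6,W) → sL=40/13, sR=200/53, mL=-1540/689, mR=200/53
obs B: pose=(-1,-4,E) → sL=25/2, sR=50, mL=-175/4, mR=50
sensor matrix S = [[40/13, 200/53], [25/2, 50]]; det S = 73500/689
solve [mL_A; mL_B] = S·[w00; w01] and [mR_A; mR_B] = S·[w10; w11]:
  w00 = 1/2, w01 = -1, w10 = 0, w11 = 1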